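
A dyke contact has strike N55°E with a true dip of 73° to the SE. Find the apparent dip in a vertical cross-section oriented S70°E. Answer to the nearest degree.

The section lies 55° from the strike.
tan α = tan 73° × sin 55° = 3.2709 × 0.8192 = 2.6793
α = arctan(2.6793) = 69.53°

70°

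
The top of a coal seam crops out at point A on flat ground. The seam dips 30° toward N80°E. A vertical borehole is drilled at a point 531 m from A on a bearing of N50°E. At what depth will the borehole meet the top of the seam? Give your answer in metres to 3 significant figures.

The hole lies 30° from the dip direction, so the down-dip offset is 531 × cos 30° = 459.86 m.
Depth = down-dip offset × tan(dip) = 459.86 × tan 30° = 459.86 × 0.5774
Depth = 265.50 m

266 m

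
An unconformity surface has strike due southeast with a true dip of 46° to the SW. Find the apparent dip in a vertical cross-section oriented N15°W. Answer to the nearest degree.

27°

The section lies 30° from the strike.
tan α = tan 46° × sin 30° = 1.0355 × 0.5000 = 0.5178
apparent dip = arctan 0.5178 = 27.37°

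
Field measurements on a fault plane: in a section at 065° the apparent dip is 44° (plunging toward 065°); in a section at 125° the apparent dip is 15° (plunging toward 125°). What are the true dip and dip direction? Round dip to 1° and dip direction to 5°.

true dip 45°, dip direction 050°

Each apparent-dip line lies in the plane. As unit vectors (x east, y north, z up), v₁ plunges 44°→065° and v₂ plunges 15°→125°.
The plane normal is n = v₁ × v₂ ∝ (0.464, 0.381, 0.602).
tan δ = √(n_x²+n_y²)/n_z = 0.600/0.602, so δ = 44.9°.
Dip direction = atan2(0.464, 0.381) = 51° (azimuth of n's horizontal projection).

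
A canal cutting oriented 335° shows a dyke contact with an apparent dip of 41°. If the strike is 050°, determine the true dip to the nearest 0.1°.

42.0°

The section is 75° from the strike.
tan δ = tan α / sin β = tan 41° / sin 75° = 0.8693 / 0.9659 = 0.9000
true dip = arctan 0.9000 = 41.99°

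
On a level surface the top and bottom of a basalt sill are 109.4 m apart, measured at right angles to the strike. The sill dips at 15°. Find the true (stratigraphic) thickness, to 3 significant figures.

28.3 m

True thickness t = w · sin(dip) = 109.4 × sin 15°
t = 109.4 × 0.2588 = 28.315 m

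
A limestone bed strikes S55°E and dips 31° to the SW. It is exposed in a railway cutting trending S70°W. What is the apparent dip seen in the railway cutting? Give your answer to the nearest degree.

Angle between strike (S55°E) and section (S70°W): β = 55°.
tan(apparent dip) = tan 31° · sin 55° = 0.4922
apparent dip = arctan 0.4922 = 26.21°

26°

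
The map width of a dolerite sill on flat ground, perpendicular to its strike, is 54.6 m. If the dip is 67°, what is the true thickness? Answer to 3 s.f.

50.3 m

True thickness t = w · sin(dip) = 54.6 × sin 67°
t = 54.6 × 0.9205 = 50.260 m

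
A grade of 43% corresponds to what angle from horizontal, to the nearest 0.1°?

23.3°

tan θ = 43/100 = 0.4300
θ = arctan(0.4300) = 23.27°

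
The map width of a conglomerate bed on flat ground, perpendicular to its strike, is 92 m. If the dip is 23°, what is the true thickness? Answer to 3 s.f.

35.9 m

True thickness t = w · sin(dip) = 92 × sin 23°
t = 92 × 0.3907 = 35.947 m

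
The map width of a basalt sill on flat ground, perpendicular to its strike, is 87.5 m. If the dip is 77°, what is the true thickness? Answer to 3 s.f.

85.3 m

True thickness t = w · sin(dip) = 87.5 × sin 77°
t = 87.5 × 0.9744 = 85.257 m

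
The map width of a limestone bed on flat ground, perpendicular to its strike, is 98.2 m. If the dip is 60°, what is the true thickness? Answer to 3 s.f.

85.0 m

True thickness t = w · sin(dip) = 98.2 × sin 60°
t = 98.2 × 0.8660 = 85.044 m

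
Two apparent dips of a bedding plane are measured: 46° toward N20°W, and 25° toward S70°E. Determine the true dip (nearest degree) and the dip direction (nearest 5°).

true dip 61°, dip direction 035°

Each apparent-dip line lies in the plane. As unit vectors (x east, y north, z up), v₁ plunges 46°→N20°W and v₂ plunges 25°→S70°E.
The plane normal is n = v₁ × v₂ ∝ (0.499, 0.713, 0.482).
True dip = arccos(n_z / |n|) = arccos(0.4847) = 61.0°.
Dip direction = azimuth of (n_x, n_y) = atan2(0.499, 0.713) = 35°.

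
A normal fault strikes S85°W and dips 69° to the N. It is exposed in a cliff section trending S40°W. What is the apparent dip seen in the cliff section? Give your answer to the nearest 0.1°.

61.5°

Angle between strike (S85°W) and section (S40°W): β = 45°.
tan α = tan 69° × sin 45° = 2.6051 × 0.7071 = 1.8421
α = arctan(1.8421) = 61.50°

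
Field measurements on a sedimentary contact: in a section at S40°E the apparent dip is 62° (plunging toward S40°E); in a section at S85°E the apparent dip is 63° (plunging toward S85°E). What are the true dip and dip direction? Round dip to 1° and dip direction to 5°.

true dip 64°, dip direction 115°

Represent each trace as a vector plunging at its apparent dip toward its trend (east-north-up frame): v₁ = (0.302, -0.360, -0.883), v₂ = (0.452, -0.040, -0.891).
n = v₁ × v₂ = (0.286, -0.130, 0.151) (taken with n_z > 0).
Dip δ = arctan(|n_h|/n_z) = arctan(0.314/0.151) = 64.4°.
Dip direction = atan2(0.286, -0.130) = 115° (azimuth of n's horizontal projection).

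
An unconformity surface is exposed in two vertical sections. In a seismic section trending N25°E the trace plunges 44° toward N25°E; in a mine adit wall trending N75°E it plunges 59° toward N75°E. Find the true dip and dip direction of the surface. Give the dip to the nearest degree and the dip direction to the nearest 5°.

true dip 59°, dip direction 080°

The two traces are lines in the plane: v₁ = (sin 25°·cos 44°, cos 25°·cos 44°, −sin 44°), v₂ = (sin 75°·cos 59°, cos 75°·cos 59°, −sin 59°).
The plane normal is n = v₁ × v₂ ∝ (0.466, 0.085, 0.284).
True dip = arccos(n_z / |n|) = arccos(0.5138) = 59.1°.
Dip direction = azimuth of (n_x, n_y) = atan2(0.466, 0.085) = 80°.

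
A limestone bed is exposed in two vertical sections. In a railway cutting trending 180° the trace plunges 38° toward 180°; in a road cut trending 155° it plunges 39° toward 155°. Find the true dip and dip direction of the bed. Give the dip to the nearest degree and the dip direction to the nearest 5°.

The two traces are lines in the plane: v₁ = (sin 180°·cos 38°, cos 180°·cos 38°, −sin 38°), v₂ = (sin 155°·cos 39°, cos 155°·cos 39°, −sin 39°).
n = v₁ × v₂ = (0.062, -0.202, 0.259) (taken with n_z > 0).
Dip δ = arctan(|n_h|/n_z) = arctan(0.212/0.259) = 39.3°.
Dip direction = azimuth of (n_x, n_y) = atan2(0.062, -0.202) = 163°.

true dip 39°, dip direction 165°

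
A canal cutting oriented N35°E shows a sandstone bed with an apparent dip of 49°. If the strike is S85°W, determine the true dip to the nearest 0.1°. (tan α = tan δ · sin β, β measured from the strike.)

The section is 50° from the strike.
tan(true dip) = tan 49° / sin 50° = 1.5017
true dip = arctan 1.5017 = 56.34°

56.3°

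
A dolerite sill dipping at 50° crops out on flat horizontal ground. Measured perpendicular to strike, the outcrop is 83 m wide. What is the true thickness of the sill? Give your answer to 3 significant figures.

True thickness t = w · sin(dip) = 83 × sin 50°
t = 83 × 0.7660 = 63.582 m

63.6 m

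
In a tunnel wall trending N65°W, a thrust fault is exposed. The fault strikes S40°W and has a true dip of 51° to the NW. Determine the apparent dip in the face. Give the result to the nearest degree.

Angle between strike (S40°W) and section (N65°W): β = 75°.
tan α = tan 51° × sin 75° = 1.2349 × 0.9659 = 1.1928
apparent dip = arctan 1.1928 = 50.03°

50°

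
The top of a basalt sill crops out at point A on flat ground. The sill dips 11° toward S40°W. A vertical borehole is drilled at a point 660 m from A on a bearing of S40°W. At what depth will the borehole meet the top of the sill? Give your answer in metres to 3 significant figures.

The hole is directly down-dip from the outcrop, so the down-dip offset is 660 m.
Depth = down-dip offset × tan(dip) = 660.00 × tan 11° = 660.00 × 0.1944
Depth = 128.29 m

128 m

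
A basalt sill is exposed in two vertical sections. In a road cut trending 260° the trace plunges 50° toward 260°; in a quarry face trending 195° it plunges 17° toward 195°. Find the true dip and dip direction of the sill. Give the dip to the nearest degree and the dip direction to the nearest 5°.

The two traces are lines in the plane: v₁ = (sin 260°·cos 50°, cos 260°·cos 50°, −sin 50°), v₂ = (sin 195°·cos 17°, cos 195°·cos 17°, −sin 17°).
n = v₁ × v₂ = (-0.675, 0.005, 0.557) (taken with n_z > 0).
Dip δ = arctan(|n_h|/n_z) = arctan(0.675/0.557) = 50.5°.
Dip direction = azimuth of (n_x, n_y) = atan2(-0.675, 0.005) = 270°.

true dip 50°, dip direction 270°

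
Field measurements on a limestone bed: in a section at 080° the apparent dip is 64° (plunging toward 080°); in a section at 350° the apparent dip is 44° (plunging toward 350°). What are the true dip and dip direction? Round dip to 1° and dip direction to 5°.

true dip 66°, dip direction 055°

The two traces are lines in the plane: v₁ = (sin 80°·cos 64°, cos 80°·cos 64°, −sin 64°), v₂ = (sin 350°·cos 44°, cos 350°·cos 44°, −sin 44°).
n = v₁ × v₂ = (0.584, 0.412, 0.315) (taken with n_z > 0).
Dip δ = arctan(|n_h|/n_z) = arctan(0.715/0.315) = 66.2°.
The horizontal component of n points toward azimuth atan2(n_x, n_y) = 55°, the dip direction.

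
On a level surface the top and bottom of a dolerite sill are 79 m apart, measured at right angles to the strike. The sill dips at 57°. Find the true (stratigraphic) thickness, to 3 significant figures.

True thickness t = w · sin(dip) = 79 × sin 57°
t = 79 × 0.8387 = 66.255 m

66.3 m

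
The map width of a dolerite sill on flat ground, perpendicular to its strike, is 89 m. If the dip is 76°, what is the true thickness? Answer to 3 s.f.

True thickness t = w · sin(dip) = 89 × sin 76°
t = 89 × 0.9703 = 86.356 m

86.4 m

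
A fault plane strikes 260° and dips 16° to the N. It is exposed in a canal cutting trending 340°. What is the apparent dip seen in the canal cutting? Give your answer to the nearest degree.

16°

Angle between strike (260°) and section (340°): β = 80°.
tan α = tan 16° × sin 80° = 0.2867 × 0.9848 = 0.2824
apparent dip = arctan 0.2824 = 15.77°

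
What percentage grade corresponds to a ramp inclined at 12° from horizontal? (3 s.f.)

grade % = 100 × tan 12° = 100 × 0.2126

21.3%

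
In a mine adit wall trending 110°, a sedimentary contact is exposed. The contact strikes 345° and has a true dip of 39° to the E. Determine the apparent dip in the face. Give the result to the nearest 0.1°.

The strike is 345° and the section trends 110°; the acute angle between them is β = 55°.
tan(apparent dip) = tan 39° · sin 55° = 0.6633
α = arctan(0.6633) = 33.56°

33.6°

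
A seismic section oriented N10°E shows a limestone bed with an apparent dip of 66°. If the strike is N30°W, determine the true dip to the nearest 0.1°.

The section is 40° from the strike.
tan(true dip) = tan 66° / sin 40° = 3.4942
δ = arctan(3.4942) = 74.03°

74.0°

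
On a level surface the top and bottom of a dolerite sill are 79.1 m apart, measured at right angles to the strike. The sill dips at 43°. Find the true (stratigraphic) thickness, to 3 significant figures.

53.9 m

True thickness t = w · sin(dip) = 79.1 × sin 43°
t = 79.1 × 0.6820 = 53.946 m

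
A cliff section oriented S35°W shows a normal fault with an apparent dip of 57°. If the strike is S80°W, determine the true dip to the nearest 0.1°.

65.3°

β = acute angle between strike S80°W and section S35°W = 45°.
tan δ = tan α / sin β = tan 57° / sin 45° = 1.5399 / 0.7071 = 2.1777
true dip = arctan 2.1777 = 65.34°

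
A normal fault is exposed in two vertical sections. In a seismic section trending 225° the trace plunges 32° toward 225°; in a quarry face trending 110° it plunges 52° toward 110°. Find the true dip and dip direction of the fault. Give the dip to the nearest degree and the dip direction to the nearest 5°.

The two traces are lines in the plane: v₁ = (sin 225°·cos 32°, cos 225°·cos 32°, −sin 32°), v₂ = (sin 110°·cos 52°, cos 110°·cos 52°, −sin 52°).
Cross product v₁ × v₂ gives the pole to the plane: n ∝ (0.361, -0.779, 0.473).
True dip = arccos(n_z / |n|) = arccos(0.4826) = 61.1°.
The horizontal component of n points toward azimuth atan2(n_x, n_y) = 155°, the dip direction.

true dip 61°, dip direction 155°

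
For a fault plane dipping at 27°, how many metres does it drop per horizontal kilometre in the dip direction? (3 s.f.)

510 m

drop per km = 1000 × tan 27° = 1000 × 0.5095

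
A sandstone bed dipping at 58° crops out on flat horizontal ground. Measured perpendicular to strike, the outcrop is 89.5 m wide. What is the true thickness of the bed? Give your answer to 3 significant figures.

75.9 m

True thickness t = w · sin(dip) = 89.5 × sin 58°
t = 89.5 × 0.8480 = 75.900 m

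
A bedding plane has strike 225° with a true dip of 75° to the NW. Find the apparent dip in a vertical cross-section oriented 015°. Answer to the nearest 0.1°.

61.8°

Angle between strike (225°) and section (015°): β = 30°.
tan(apparent dip) = tan 75° · sin 30° = 1.8660
α = arctan(1.8660) = 61.81°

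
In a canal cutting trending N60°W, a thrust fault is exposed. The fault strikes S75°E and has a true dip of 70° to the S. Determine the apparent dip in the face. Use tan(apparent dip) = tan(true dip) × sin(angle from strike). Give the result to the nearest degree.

The strike is S75°E and the section trends N60°W; the acute angle between them is β = 15°.
tan α = tan 70° × sin 15° = 2.7475 × 0.2588 = 0.7111
apparent dip = arctan 0.7111 = 35.42°

35°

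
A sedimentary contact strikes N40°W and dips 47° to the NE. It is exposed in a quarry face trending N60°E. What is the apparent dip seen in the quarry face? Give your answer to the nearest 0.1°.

The section lies 80° from the strike.
tan α = tan 47° × sin 80° = 1.0724 × 0.9848 = 1.0561
apparent dip = arctan 1.0561 = 46.56°

46.6°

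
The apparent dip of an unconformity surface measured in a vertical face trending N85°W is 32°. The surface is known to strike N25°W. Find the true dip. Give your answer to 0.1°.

The section is 60° from the strike.
tan(true dip) = tan 32° / sin 60° = 0.7215
δ = arctan(0.7215) = 35.81°

35.8°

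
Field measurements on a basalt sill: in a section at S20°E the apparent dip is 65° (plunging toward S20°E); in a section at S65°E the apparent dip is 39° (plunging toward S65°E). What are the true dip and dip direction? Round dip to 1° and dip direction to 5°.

Each apparent-dip line lies in the plane. As unit vectors (x east, y north, z up), v₁ plunges 65°→S20°E and v₂ plunges 39°→S65°E.
The plane normal is n = v₁ × v₂ ∝ (-0.048, -0.547, 0.232).
Dip δ = arctan(|n_h|/n_z) = arctan(0.549/0.232) = 67.1°.
The horizontal component of n points toward azimuth atan2(n_x, n_y) = 185°, the dip direction.

true dip 67°, dip direction 185°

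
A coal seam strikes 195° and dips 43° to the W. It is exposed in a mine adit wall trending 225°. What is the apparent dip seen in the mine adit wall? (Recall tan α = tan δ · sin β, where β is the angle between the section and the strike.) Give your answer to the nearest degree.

The section lies 30° from the strike.
tan(apparent dip) = tan 43° · sin 30° = 0.4663
α = arctan(0.4663) = 25.00°

25°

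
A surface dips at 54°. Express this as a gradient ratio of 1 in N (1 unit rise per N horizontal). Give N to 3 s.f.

1 in 0.727

1 : N means tan θ = 1/N, so N = 1/tan 54° = 1/1.3764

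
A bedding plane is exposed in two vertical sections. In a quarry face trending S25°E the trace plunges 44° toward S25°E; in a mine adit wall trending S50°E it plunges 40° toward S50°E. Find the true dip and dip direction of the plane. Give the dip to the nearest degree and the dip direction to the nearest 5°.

true dip 44°, dip direction 160°

Each apparent-dip line lies in the plane. As unit vectors (x east, y north, z up), v₁ plunges 44°→S25°E and v₂ plunges 40°→S50°E.
The plane normal is n = v₁ × v₂ ∝ (0.077, -0.212, 0.233).
Dip δ = arctan(|n_h|/n_z) = arctan(0.226/0.233) = 44.1°.
The horizontal component of n points toward azimuth atan2(n_x, n_y) = 160°, the dip direction.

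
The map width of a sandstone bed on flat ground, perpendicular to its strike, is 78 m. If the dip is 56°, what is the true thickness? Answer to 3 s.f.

64.7 m

True thickness t = w · sin(dip) = 78 × sin 56°
t = 78 × 0.8290 = 64.665 m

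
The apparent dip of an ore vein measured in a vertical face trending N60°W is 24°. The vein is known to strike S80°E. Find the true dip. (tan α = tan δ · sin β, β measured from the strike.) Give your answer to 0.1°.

The section is 20° from the strike.
tan(true dip) = tan 24° / sin 20° = 1.3018
δ = arctan(1.3018) = 52.47°

52.5°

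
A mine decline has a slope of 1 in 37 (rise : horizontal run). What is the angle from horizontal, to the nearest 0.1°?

tan θ = 1/37 = 0.0270
θ = arctan(0.0270) = 1.55°

1.5°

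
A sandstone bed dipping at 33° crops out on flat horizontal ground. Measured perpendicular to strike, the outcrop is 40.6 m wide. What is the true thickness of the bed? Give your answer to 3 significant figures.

True thickness t = w · sin(dip) = 40.6 × sin 33°
t = 40.6 × 0.5446 = 22.112 m

22.1 m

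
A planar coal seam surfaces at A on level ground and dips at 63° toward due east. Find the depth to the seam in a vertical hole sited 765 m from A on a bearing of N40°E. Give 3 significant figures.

The hole lies 50° from the dip direction, so the down-dip offset is 765 × cos 50° = 491.73 m.
Depth = down-dip offset × tan(dip) = 491.73 × tan 63° = 491.73 × 1.9626
Depth = 965.08 m

965 m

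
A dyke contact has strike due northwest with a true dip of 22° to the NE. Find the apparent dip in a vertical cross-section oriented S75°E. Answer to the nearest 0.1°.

The strike is due northwest and the section trends S75°E; the acute angle between them is β = 30°.
tan(apparent dip) = tan 22° · sin 30° = 0.2020
α = arctan(0.2020) = 11.42°

11.4°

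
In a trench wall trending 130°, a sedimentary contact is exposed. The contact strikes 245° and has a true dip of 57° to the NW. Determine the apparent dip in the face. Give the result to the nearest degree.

54°

The section lies 65° from the strike.
tan α = tan 57° × sin 65° = 1.5399 × 0.9063 = 1.3956
α = arctan(1.3956) = 54.38°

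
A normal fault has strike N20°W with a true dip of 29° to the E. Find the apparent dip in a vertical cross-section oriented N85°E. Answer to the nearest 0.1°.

28.2°

The strike is N20°W and the section trends N85°E; the acute angle between them is β = 75°.
tan(apparent dip) = tan 29° · sin 75° = 0.5354
α = arctan(0.5354) = 28.17°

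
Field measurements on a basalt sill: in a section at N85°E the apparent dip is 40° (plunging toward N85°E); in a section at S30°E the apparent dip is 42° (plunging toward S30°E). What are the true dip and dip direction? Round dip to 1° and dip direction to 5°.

true dip 46°, dip direction 120°

The two traces are lines in the plane: v₁ = (sin 85°·cos 40°, cos 85°·cos 40°, −sin 40°), v₂ = (sin 150°·cos 42°, cos 150°·cos 42°, −sin 42°).
n = v₁ × v₂ = (0.458, -0.272, 0.516) (taken with n_z > 0).
tan δ = √(n_x²+n_y²)/n_z = 0.533/0.516, so δ = 45.9°.
Dip direction = azimuth of (n_x, n_y) = atan2(0.458, -0.272) = 121°.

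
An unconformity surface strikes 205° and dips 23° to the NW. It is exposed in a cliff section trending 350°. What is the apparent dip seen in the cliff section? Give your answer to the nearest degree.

The strike is 205° and the section trends 350°; the acute angle between them is β = 35°.
tan(apparent dip) = tan 23° · sin 35° = 0.2435
α = arctan(0.2435) = 13.68°

14°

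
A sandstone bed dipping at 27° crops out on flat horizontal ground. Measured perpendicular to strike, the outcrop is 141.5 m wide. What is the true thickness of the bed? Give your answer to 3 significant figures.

True thickness t = w · sin(dip) = 141.5 × sin 27°
t = 141.5 × 0.4540 = 64.240 m

64.2 m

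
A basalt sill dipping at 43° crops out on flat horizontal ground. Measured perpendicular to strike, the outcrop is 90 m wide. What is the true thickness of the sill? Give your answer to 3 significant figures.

61.4 m

True thickness t = w · sin(dip) = 90 × sin 43°
t = 90 × 0.6820 = 61.380 m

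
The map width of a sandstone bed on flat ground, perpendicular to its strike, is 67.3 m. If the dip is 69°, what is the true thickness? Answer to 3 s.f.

True thickness t = w · sin(dip) = 67.3 × sin 69°
t = 67.3 × 0.9336 = 62.830 m

62.8 m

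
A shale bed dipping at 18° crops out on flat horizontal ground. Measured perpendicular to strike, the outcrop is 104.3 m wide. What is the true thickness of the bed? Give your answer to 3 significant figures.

32.2 m

True thickness t = w · sin(dip) = 104.3 × sin 18°
t = 104.3 × 0.3090 = 32.230 m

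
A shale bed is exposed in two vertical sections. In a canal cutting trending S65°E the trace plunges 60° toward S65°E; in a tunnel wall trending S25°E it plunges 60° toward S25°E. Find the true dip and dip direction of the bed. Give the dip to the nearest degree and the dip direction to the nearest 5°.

true dip 62°, dip direction 135°

Each apparent-dip line lies in the plane. As unit vectors (x east, y north, z up), v₁ plunges 60°→S65°E and v₂ plunges 60°→S25°E.
n = v₁ × v₂ = (0.209, -0.209, 0.161) (taken with n_z > 0).
tan δ = √(n_x²+n_y²)/n_z = 0.296/0.161, so δ = 61.5°.
Dip direction = azimuth of (n_x, n_y) = atan2(0.209, -0.209) = 135°.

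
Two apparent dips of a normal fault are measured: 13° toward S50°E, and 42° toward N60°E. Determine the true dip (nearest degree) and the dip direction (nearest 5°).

The two traces are lines in the plane: v₁ = (sin 130°·cos 13°, cos 130°·cos 13°, −sin 13°), v₂ = (sin 60°·cos 42°, cos 60°·cos 42°, −sin 42°).
Cross product v₁ × v₂ gives the pole to the plane: n ∝ (0.503, 0.355, 0.680).
True dip = arccos(n_z / |n|) = arccos(0.7418) = 42.1°.
Dip direction = azimuth of (n_x, n_y) = atan2(0.503, 0.355) = 55°.

true dip 42°, dip direction 055°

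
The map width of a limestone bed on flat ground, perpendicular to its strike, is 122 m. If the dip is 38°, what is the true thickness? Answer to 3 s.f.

75.1 m

True thickness t = w · sin(dip) = 122 × sin 38°
t = 122 × 0.6157 = 75.111 m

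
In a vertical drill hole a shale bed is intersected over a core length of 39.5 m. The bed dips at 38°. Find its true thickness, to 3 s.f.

31.1 m

True thickness t = h · cos(dip) = 39.5 × cos 38°
t = 39.5 × 0.7880 = 31.126 m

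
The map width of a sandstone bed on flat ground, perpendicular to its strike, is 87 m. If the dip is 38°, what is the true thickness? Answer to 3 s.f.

53.6 m

True thickness t = w · sin(dip) = 87 × sin 38°
t = 87 × 0.6157 = 53.563 m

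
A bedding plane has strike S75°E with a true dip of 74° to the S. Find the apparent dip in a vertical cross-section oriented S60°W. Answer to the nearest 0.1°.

Angle between strike (S75°E) and section (S60°W): β = 45°.
tan α = tan 74° × sin 45° = 3.4874 × 0.7071 = 2.4660
apparent dip = arctan 2.4660 = 67.93°

67.9°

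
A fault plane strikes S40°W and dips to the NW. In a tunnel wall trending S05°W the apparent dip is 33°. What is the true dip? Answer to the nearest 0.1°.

The section is 35° from the strike.
tan δ = tan α / sin β = tan 33° / sin 35° = 0.6494 / 0.5736 = 1.1322
true dip = arctan 1.1322 = 48.55°

48.5°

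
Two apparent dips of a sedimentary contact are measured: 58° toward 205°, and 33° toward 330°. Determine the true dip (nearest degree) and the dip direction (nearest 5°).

The two traces are lines in the plane: v₁ = (sin 205°·cos 58°, cos 205°·cos 58°, −sin 58°), v₂ = (sin 330°·cos 33°, cos 330°·cos 33°, −sin 33°).
The plane normal is n = v₁ × v₂ ∝ (-0.878, -0.234, 0.364).
tan δ = √(n_x²+n_y²)/n_z = 0.908/0.364, so δ = 68.2°.
Dip direction = atan2(-0.878, -0.234) = 255° (azimuth of n's horizontal projection).

true dip 68°, dip direction 255°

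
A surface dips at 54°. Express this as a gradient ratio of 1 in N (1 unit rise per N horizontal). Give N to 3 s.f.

1 in 0.727

1 : N means tan θ = 1/N, so N = 1/tan 54° = 1/1.3764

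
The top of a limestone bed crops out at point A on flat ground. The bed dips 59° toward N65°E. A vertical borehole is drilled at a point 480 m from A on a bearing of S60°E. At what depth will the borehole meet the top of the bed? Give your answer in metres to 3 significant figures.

The hole lies 55° from the dip direction, so the down-dip offset is 480 × cos 55° = 275.32 m.
Depth = down-dip offset × tan(dip) = 275.32 × tan 59° = 275.32 × 1.6643
Depth = 458.20 m

458 m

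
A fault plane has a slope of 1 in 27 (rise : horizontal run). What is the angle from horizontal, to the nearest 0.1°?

2.1°

tan θ = 1/27 = 0.0370
θ = arctan(0.0370) = 2.12°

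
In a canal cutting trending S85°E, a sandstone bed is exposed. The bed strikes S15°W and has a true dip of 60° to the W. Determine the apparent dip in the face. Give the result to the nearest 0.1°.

The strike is S15°W and the section trends S85°E; the acute angle between them is β = 80°.
tan(apparent dip) = tan 60° · sin 80° = 1.7057
α = arctan(1.7057) = 59.62°

59.6°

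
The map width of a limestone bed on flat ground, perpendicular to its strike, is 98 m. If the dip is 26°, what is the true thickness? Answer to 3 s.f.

43.0 m

True thickness t = w · sin(dip) = 98 × sin 26°
t = 98 × 0.4384 = 42.960 m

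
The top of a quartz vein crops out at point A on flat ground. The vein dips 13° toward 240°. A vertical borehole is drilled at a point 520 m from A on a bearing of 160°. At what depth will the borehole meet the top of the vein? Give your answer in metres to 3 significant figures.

The hole lies 80° from the dip direction, so the down-dip offset is 520 × cos 80° = 90.30 m.
Depth = down-dip offset × tan(dip) = 90.30 × tan 13° = 90.30 × 0.2309
Depth = 20.85 m

20.8 m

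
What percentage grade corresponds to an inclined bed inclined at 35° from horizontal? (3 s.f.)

grade % = 100 × tan 35° = 100 × 0.7002

70.0%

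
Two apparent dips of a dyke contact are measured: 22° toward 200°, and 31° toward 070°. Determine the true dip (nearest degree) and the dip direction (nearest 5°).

Each apparent-dip line lies in the plane. As unit vectors (x east, y north, z up), v₁ plunges 22°→200° and v₂ plunges 31°→070°.
The plane normal is n = v₁ × v₂ ∝ (0.559, -0.465, 0.609).
Dip δ = arctan(|n_h|/n_z) = arctan(0.727/0.609) = 50.0°.
Dip direction = atan2(0.559, -0.465) = 130° (azimuth of n's horizontal projection).

true dip 50°, dip direction 130°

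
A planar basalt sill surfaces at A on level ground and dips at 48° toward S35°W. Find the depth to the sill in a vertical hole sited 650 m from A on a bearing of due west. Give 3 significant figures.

414 m

The hole lies 55° from the dip direction, so the down-dip offset is 650 × cos 55° = 372.82 m.
Depth = down-dip offset × tan(dip) = 372.82 × tan 48° = 372.82 × 1.1106
Depth = 414.06 m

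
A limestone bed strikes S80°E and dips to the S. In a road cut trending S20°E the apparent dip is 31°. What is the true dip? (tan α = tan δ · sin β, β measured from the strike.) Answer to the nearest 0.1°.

The section is 60° from the strike.
tan δ = tan α / sin β = tan 31° / sin 60° = 0.6009 / 0.8660 = 0.6938
true dip = arctan 0.6938 = 34.75°

34.8°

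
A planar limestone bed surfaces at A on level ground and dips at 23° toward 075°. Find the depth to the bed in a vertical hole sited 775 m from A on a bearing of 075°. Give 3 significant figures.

329 m

The hole is directly down-dip from the outcrop, so the down-dip offset is 775 m.
Depth = down-dip offset × tan(dip) = 775.00 × tan 23° = 775.00 × 0.4245
Depth = 328.97 m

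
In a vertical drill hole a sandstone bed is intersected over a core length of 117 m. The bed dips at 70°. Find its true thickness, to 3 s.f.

40.0 m

True thickness t = h · cos(dip) = 117 × cos 70°
t = 117 × 0.3420 = 40.016 m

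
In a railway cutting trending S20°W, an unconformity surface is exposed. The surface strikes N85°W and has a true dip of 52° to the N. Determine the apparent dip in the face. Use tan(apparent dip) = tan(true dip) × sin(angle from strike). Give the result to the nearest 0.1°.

51.0°

The strike is N85°W and the section trends S20°W; the acute angle between them is β = 75°.
tan α = tan 52° × sin 75° = 1.2799 × 0.9659 = 1.2363
apparent dip = arctan 1.2363 = 51.03°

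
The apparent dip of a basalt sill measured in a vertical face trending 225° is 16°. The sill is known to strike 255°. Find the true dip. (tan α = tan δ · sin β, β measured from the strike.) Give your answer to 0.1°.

The section is 30° from the strike.
tan δ = tan α / sin β = tan 16° / sin 30° = 0.2867 / 0.5000 = 0.5735
true dip = arctan 0.5735 = 29.83°

29.8°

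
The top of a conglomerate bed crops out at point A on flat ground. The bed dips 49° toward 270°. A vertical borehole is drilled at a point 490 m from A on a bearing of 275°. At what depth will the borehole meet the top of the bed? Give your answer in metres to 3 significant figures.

The hole lies 5° from the dip direction, so the down-dip offset is 490 × cos 5° = 488.14 m.
Depth = down-dip offset × tan(dip) = 488.14 × tan 49° = 488.14 × 1.1504
Depth = 561.54 m

562 m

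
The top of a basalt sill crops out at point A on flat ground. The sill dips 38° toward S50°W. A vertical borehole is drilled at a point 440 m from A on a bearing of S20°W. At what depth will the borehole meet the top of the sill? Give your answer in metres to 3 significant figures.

The hole lies 30° from the dip direction, so the down-dip offset is 440 × cos 30° = 381.05 m.
Depth = down-dip offset × tan(dip) = 381.05 × tan 38° = 381.05 × 0.7813
Depth = 297.71 m

298 m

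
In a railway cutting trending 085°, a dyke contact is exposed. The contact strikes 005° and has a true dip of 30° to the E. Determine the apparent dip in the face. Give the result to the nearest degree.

The section lies 80° from the strike.
tan(apparent dip) = tan 30° · sin 80° = 0.5686
α = arctan(0.5686) = 29.62°

30°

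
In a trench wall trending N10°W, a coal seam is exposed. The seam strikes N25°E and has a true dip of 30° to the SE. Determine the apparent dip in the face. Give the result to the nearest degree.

18°

Angle between strike (N25°E) and section (N10°W): β = 35°.
tan α = tan 30° × sin 35° = 0.5774 × 0.5736 = 0.3312
α = arctan(0.3312) = 18.32°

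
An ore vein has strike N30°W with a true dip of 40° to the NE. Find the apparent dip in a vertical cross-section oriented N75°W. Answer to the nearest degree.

The strike is N30°W and the section trends N75°W; the acute angle between them is β = 45°.
tan(apparent dip) = tan 40° · sin 45° = 0.5933
apparent dip = arctan 0.5933 = 30.68°

31°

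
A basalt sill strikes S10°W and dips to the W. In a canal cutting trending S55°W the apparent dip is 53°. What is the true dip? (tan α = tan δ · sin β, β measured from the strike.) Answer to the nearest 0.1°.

The section is 45° from the strike.
tan(true dip) = tan 53° / sin 45° = 1.8767
δ = arctan(1.8767) = 61.95°

61.9°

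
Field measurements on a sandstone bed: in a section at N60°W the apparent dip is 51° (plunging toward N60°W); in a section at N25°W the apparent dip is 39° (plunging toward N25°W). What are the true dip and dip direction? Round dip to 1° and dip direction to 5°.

true dip 52°, dip direction 285°

The two traces are lines in the plane: v₁ = (sin 300°·cos 51°, cos 300°·cos 51°, −sin 51°), v₂ = (sin 335°·cos 39°, cos 335°·cos 39°, −sin 39°).
n = v₁ × v₂ = (-0.349, 0.088, 0.281) (taken with n_z > 0).
tan δ = √(n_x²+n_y²)/n_z = 0.360/0.281, so δ = 52.1°.
Dip direction = atan2(-0.349, 0.088) = 284° (azimuth of n's horizontal projection).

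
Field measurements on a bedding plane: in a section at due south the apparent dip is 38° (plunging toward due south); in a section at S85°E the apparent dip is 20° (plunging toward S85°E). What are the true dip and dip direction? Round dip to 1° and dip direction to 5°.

true dip 40°, dip direction 160°

Represent each trace as a vector plunging at its apparent dip toward its trend (east-north-up frame): v₁ = (0.000, -0.788, -0.616), v₂ = (0.936, -0.082, -0.342).
n = v₁ × v₂ = (0.219, -0.576, 0.738) (taken with n_z > 0).
True dip = arccos(n_z / |n|) = arccos(0.7673) = 39.9°.
The horizontal component of n points toward azimuth atan2(n_x, n_y) = 159°, the dip direction.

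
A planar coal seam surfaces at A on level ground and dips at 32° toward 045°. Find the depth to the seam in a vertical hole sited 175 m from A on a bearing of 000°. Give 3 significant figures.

77.3 m

The hole lies 45° from the dip direction, so the down-dip offset is 175 × cos 45° = 123.74 m.
Depth = down-dip offset × tan(dip) = 123.74 × tan 32° = 123.74 × 0.6249
Depth = 77.32 m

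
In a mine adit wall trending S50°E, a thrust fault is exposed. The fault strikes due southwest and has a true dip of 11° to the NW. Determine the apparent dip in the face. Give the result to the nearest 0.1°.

Angle between strike (due southwest) and section (S50°E): β = 85°.
tan α = tan 11° × sin 85° = 0.1944 × 0.9962 = 0.1936
apparent dip = arctan 0.1936 = 10.96°

11.0°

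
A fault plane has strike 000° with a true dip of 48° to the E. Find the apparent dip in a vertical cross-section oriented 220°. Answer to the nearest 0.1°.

Angle between strike (000°) and section (220°): β = 40°.
tan α = tan 48° × sin 40° = 1.1106 × 0.6428 = 0.7139
apparent dip = arctan 0.7139 = 35.52°

35.5°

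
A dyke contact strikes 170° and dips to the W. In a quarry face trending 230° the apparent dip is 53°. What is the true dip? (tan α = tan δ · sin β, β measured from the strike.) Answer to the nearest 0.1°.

56.9°

The section is 60° from the strike.
tan δ = tan α / sin β = tan 53° / sin 60° = 1.3270 / 0.8660 = 1.5323
true dip = arctan 1.5323 = 56.87°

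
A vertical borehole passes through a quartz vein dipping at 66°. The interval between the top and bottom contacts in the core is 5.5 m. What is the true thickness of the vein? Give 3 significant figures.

True thickness t = h · cos(dip) = 5.5 × cos 66°
t = 5.5 × 0.4067 = 2.237 m

2.24 m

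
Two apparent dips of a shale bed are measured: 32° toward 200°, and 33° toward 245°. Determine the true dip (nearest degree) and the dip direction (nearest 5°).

Each apparent-dip line lies in the plane. As unit vectors (x east, y north, z up), v₁ plunges 32°→200° and v₂ plunges 33°→245°.
The plane normal is n = v₁ × v₂ ∝ (-0.246, -0.245, 0.503).
True dip = arccos(n_z / |n|) = arccos(0.8229) = 34.6°.
Dip direction = atan2(-0.246, -0.245) = 225° (azimuth of n's horizontal projection).

true dip 35°, dip direction 225°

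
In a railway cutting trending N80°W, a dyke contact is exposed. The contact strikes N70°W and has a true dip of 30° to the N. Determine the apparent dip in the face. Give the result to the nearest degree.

The section lies 10° from the strike.
tan(apparent dip) = tan 30° · sin 10° = 0.1003
α = arctan(0.1003) = 5.73°

6°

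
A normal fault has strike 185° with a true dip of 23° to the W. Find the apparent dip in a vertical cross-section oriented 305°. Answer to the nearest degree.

20°

The section lies 60° from the strike.
tan α = tan 23° × sin 60° = 0.4245 × 0.8660 = 0.3676
apparent dip = arctan 0.3676 = 20.18°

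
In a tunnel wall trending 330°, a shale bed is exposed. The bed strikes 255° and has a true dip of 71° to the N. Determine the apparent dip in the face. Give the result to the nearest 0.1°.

70.4°

Angle between strike (255°) and section (330°): β = 75°.
tan(apparent dip) = tan 71° · sin 75° = 2.8053
α = arctan(2.8053) = 70.38°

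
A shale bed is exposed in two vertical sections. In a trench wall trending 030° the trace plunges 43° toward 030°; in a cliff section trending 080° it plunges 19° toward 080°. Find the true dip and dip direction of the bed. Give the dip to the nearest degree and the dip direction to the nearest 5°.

true dip 45°, dip direction 010°

Each apparent-dip line lies in the plane. As unit vectors (x east, y north, z up), v₁ plunges 43°→030° and v₂ plunges 19°→080°.
Cross product v₁ × v₂ gives the pole to the plane: n ∝ (0.094, 0.516, 0.530).
Dip δ = arctan(|n_h|/n_z) = arctan(0.525/0.530) = 44.7°.
The horizontal component of n points toward azimuth atan2(n_x, n_y) = 10°, the dip direction.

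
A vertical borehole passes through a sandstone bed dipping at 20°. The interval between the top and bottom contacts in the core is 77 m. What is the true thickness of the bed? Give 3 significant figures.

True thickness t = h · cos(dip) = 77 × cos 20°
t = 77 × 0.9397 = 72.356 m

72.4 m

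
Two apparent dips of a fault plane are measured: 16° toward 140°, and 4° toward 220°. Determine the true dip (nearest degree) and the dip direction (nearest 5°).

true dip 16°, dip direction 145°

The two traces are lines in the plane: v₁ = (sin 140°·cos 16°, cos 140°·cos 16°, −sin 16°), v₂ = (sin 220°·cos 4°, cos 220°·cos 4°, −sin 4°).
n = v₁ × v₂ = (0.159, -0.220, 0.944) (taken with n_z > 0).
tan δ = √(n_x²+n_y²)/n_z = 0.271/0.944, so δ = 16.0°.
The horizontal component of n points toward azimuth atan2(n_x, n_y) = 144°, the dip direction.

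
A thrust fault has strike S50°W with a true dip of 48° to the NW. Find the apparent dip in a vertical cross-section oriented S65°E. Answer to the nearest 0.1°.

45.2°

Angle between strike (S50°W) and section (S65°E): β = 65°.
tan(apparent dip) = tan 48° · sin 65° = 1.0066
α = arctan(1.0066) = 45.19°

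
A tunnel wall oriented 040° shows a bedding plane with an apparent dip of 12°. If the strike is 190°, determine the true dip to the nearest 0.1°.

23.0°

The section is 30° from the strike.
tan(true dip) = tan 12° / sin 30° = 0.4251
δ = arctan(0.4251) = 23.03°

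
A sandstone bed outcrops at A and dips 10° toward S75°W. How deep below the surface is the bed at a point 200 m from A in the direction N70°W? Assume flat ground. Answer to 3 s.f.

28.9 m

The hole lies 35° from the dip direction, so the down-dip offset is 200 × cos 35° = 163.83 m.
Depth = down-dip offset × tan(dip) = 163.83 × tan 10° = 163.83 × 0.1763
Depth = 28.89 m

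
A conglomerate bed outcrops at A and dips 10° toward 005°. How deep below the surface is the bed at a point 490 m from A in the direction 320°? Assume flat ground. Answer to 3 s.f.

The hole lies 45° from the dip direction, so the down-dip offset is 490 × cos 45° = 346.48 m.
Depth = down-dip offset × tan(dip) = 346.48 × tan 10° = 346.48 × 0.1763
Depth = 61.09 m

61.1 m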